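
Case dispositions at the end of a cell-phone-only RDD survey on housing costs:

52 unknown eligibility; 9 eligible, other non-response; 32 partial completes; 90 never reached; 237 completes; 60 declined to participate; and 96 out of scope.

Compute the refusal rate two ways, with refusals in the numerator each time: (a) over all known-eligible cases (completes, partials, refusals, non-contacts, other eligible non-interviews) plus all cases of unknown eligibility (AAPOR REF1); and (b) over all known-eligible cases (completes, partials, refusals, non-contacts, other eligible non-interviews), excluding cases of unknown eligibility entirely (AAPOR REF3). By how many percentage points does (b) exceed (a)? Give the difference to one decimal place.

Top: 60
Denom: 237 + 32 + 60 + 90 + 9 + 52 = 480
REF1 = 60 / 480 = 0.1250
Denom: 237 + 32 + 60 + 90 + 9 = 428
REF3 = 60 / 428 = 0.1402
Difference = 14.02 − 12.50 = 1.52 percentage points

1.5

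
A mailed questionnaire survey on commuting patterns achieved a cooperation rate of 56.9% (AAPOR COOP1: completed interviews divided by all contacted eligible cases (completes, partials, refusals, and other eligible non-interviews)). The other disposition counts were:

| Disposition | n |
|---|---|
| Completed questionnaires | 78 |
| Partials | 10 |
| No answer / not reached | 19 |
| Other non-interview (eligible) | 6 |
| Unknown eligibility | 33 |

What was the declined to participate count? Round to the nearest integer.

43

COOP1 = 78 / D = 0.569
D = 78 / 0.569 = 137.1
Other denominator terms total 94
declined to participate = 137.1 − 94 ≈ 43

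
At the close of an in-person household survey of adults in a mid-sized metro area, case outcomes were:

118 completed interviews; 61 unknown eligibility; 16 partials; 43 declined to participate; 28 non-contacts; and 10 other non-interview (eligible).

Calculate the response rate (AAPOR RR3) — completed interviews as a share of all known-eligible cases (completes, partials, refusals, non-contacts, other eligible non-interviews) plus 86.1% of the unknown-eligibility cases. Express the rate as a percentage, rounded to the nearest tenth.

Numerator: 118
Eligible (known): 118 + 16 + 43 + 28 + 10 = 215
Eligible share of unknowns: 0.8610 × 61 = 52.52
Base: 215 + 52.52 = 267.52
RR3 = 118 / 267.52 = 0.4411

44.1%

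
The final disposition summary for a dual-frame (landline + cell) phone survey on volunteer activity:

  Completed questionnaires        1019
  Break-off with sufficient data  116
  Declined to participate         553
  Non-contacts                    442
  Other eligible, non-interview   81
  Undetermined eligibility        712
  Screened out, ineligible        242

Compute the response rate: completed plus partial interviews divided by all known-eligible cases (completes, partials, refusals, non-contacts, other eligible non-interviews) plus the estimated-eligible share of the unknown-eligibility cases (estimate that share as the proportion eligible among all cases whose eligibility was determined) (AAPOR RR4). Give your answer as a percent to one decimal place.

Numerator: 1019 + 116 = 1135
Eligible (known): 1019 + 116 + 553 + 442 + 81 = 2211
e = 2211 / (2211 + 242) = 2211 / 2453 = 0.9013
e × U: 0.9013 × 712 = 641.73
Base: 2211 + 641.73 = 2852.73
RR4 = 1135 / 2852.73 = 0.3979

39.8%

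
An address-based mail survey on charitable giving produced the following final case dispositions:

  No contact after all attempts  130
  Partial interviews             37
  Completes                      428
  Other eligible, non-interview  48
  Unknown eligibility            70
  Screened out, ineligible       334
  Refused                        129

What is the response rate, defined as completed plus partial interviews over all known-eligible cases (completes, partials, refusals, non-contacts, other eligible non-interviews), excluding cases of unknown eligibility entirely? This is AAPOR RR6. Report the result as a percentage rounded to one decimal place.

60.2%

Num: 428 + 37 = 465
Base: 428 + 37 + 129 + 130 + 48 = 772
RR6 = 465 / 772 = 0.6023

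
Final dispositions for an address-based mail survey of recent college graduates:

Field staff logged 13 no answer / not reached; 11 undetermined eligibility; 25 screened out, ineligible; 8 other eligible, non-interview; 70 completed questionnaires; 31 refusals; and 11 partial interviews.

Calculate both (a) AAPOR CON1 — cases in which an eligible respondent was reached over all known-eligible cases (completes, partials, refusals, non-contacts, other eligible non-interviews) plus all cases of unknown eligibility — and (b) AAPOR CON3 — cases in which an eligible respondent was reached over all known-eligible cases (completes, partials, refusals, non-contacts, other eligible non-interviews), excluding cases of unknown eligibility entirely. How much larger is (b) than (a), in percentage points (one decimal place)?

6.9

Top: 70 + 11 + 31 + 8 = 120
Base: 70 + 11 + 31 + 13 + 8 + 11 = 144
CON1 = 120 / 144 = 0.8333
Base: 70 + 11 + 31 + 13 + 8 = 133
CON3 = 120 / 133 = 0.9023
Difference = 90.23 − 83.33 = 6.90 percentage points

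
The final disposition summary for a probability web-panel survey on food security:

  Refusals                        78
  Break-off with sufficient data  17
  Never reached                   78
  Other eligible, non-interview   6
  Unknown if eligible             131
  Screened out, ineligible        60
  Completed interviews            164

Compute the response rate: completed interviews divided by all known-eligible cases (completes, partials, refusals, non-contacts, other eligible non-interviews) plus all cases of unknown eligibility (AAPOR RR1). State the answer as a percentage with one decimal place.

Top: 164
Denominator: 164 + 17 + 78 + 78 + 6 + 131 = 474
RR1 = 164 / 474 = 0.3460

34.6%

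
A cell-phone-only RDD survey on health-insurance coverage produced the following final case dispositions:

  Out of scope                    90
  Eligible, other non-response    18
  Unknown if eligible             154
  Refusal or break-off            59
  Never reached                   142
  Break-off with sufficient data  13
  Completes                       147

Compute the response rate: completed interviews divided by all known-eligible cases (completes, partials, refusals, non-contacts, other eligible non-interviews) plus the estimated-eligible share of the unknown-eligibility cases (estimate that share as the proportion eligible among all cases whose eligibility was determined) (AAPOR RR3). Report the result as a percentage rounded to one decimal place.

Top = 147
Eligible (known) = 147 + 13 + 59 + 142 + 18 = 379
e = 379 / (379 + 90) = 379 / 469 = 0.8081
Eligible share of unknowns = 0.8081 × 154 = 124.45
Denominator = 379 + 124.45 = 503.45
RR3 = 147 / 503.45 = 0.2920

29.2%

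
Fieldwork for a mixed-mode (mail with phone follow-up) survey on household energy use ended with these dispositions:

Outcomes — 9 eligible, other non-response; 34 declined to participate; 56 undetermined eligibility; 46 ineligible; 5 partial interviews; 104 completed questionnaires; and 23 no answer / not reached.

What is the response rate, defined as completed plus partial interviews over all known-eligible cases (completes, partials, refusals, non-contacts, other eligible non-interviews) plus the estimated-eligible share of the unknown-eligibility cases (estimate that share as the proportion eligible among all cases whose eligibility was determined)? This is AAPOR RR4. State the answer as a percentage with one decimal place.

Num → 104 + 5 = 109
Known eligible → 104 + 5 + 34 + 23 + 9 = 175
e = 175 / (175 + 46) = 175 / 221 = 0.7919
Estimated eligible among unknowns → 0.7919 × 56 = 44.35
Base → 175 + 44.35 = 219.35
RR4 = 109 / 219.35 = 0.4969

49.7%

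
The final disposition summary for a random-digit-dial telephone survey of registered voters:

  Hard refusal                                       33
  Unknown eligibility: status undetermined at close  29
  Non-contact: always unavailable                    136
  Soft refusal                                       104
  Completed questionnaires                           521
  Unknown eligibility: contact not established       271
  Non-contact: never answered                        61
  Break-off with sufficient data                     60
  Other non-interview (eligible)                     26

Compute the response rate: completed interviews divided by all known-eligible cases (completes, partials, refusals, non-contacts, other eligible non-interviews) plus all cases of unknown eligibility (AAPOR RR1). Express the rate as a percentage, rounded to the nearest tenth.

Declined to participate = 33 + 104 = 137
No contact after all attempts = 61 + 136 = 197
Eligibility not determined = 271 + 29 = 300
Numerator → 521
Base → 521 + 60 + 137 + 197 + 26 + 300 = 1241
RR1 = 521 / 1241 = 0.4198

42.0%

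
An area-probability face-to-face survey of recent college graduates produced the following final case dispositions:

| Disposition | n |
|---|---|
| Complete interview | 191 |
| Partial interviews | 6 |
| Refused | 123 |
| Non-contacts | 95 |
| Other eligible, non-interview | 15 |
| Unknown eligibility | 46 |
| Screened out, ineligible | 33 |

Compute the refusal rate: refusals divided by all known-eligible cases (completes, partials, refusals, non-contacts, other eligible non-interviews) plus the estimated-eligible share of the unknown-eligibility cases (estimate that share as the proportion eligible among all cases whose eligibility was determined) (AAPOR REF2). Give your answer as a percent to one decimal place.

26.0%

Numerator = 123
Known eligible = 191 + 6 + 123 + 95 + 15 = 430
e = 430 / (430 + 33) = 430 / 463 = 0.9287
e × U = 0.9287 × 46 = 42.72
Denom = 430 + 42.72 = 472.72
REF2 = 123 / 472.72 = 0.2602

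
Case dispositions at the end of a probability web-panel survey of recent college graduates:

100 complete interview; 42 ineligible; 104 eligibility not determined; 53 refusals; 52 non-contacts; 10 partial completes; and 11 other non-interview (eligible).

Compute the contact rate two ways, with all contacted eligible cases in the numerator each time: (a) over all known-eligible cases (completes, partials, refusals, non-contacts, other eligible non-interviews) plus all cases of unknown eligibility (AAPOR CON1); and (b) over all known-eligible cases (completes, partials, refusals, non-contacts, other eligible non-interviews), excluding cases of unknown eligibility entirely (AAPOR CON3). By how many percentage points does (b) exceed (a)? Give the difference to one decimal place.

24.3

Top → 100 + 10 + 53 + 11 = 174
Base → 100 + 10 + 53 + 52 + 11 + 104 = 330
CON1 = 174 / 330 = 0.5273
Base → 100 + 10 + 53 + 52 + 11 = 226
CON3 = 174 / 226 = 0.7699
Difference = 76.99 − 52.73 = 24.26 percentage points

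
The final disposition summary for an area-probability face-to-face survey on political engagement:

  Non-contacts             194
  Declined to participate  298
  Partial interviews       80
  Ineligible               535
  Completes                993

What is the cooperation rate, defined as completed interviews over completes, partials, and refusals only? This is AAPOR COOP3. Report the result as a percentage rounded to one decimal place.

Top → 993
Denom → 993 + 80 + 298 = 1371
COOP3 = 993 / 1371 = 0.7243

72.4%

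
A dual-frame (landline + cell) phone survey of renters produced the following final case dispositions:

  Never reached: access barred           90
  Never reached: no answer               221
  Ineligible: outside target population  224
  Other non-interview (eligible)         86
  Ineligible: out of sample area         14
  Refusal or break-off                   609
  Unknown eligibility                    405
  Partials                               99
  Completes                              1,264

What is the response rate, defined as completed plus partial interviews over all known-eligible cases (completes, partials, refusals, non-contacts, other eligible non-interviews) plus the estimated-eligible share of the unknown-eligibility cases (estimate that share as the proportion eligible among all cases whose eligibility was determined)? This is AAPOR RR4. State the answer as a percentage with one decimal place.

49.8%

No contact after all attempts = 221 + 90 = 311
Not eligible = 224 + 14 = 238
Numerator: 1264 + 99 = 1363
Determined eligible: 1264 + 99 + 609 + 311 + 86 = 2369
e = 2369 / (2369 + 238) = 2369 / 2607 = 0.9087
e × U: 0.9087 × 405 = 368.02
Base: 2369 + 368.02 = 2737.02
RR4 = 1363 / 2737.02 = 0.4980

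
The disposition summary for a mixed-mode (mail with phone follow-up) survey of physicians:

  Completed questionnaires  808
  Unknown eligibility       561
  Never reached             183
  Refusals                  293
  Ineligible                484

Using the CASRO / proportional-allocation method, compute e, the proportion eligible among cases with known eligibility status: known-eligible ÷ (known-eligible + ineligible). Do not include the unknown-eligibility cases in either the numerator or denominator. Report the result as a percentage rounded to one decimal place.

72.6%

Determined eligible: 808 + 293 + 183 = 1284
e = 1284 / (1284 + 484) = 1284 / 1768 = 0.7262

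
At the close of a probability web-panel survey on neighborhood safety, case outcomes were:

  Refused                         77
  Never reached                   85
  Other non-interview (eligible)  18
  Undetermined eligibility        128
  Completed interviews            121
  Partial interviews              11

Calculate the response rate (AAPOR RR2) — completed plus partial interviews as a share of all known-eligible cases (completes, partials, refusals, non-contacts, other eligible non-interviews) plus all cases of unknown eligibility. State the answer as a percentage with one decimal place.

30.0%

Num: 121 + 11 = 132
Denom: 121 + 11 + 77 + 85 + 18 + 128 = 440
RR2 = 132 / 440 = 0.3000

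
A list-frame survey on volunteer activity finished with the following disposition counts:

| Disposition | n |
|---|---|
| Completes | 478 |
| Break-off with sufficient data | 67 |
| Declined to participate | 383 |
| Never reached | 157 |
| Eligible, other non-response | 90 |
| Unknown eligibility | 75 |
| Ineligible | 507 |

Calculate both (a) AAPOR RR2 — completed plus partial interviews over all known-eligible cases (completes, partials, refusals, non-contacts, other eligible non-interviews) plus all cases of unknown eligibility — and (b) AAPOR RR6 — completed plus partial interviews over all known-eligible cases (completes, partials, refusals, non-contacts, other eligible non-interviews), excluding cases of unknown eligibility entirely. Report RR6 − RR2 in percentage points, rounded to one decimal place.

2.8

Top: 478 + 67 = 545
Denominator: 478 + 67 + 383 + 157 + 90 + 75 = 1250
RR2 = 545 / 1250 = 0.4360
Denominator: 478 + 67 + 383 + 157 + 90 = 1175
RR6 = 545 / 1175 = 0.4638
Difference = 46.38 − 43.60 = 2.78 percentage points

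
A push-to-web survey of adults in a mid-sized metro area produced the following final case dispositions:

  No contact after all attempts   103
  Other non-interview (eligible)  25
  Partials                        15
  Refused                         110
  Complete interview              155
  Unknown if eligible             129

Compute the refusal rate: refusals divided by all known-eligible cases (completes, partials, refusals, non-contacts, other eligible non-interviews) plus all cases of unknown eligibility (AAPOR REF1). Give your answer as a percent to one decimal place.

Num: 110
Denom: 155 + 15 + 110 + 103 + 25 + 129 = 537
REF1 = 110 / 537 = 0.2048

20.5%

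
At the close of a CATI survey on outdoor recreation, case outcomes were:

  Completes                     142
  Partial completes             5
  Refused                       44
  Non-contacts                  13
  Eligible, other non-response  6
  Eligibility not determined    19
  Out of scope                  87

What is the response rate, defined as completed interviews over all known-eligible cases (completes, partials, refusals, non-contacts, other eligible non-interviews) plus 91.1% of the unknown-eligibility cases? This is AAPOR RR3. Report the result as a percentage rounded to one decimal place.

Num: 142
Eligible (known): 142 + 5 + 44 + 13 + 6 = 210
e × U: 0.9110 × 19 = 17.31
Denominator: 210 + 17.31 = 227.31
RR3 = 142 / 227.31 = 0.6247

62.5%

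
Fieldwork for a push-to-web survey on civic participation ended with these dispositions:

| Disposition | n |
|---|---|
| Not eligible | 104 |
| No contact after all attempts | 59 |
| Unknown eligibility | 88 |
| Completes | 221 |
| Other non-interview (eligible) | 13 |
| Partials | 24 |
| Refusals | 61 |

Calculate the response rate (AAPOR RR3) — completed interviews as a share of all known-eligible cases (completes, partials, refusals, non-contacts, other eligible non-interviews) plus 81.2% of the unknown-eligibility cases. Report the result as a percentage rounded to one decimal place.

49.2%

Num → 221
Known eligible → 221 + 24 + 61 + 59 + 13 = 378
Estimated eligible among unknowns → 0.8120 × 88 = 71.46
Base → 378 + 71.46 = 449.46
RR3 = 221 / 449.46 = 0.4917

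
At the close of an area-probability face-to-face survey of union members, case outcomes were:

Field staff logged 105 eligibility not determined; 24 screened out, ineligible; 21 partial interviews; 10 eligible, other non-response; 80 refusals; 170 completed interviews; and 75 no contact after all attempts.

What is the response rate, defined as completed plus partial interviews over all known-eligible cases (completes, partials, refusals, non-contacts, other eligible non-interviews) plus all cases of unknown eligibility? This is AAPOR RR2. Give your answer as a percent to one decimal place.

Num: 170 + 21 = 191
Denominator: 170 + 21 + 80 + 75 + 10 + 105 = 461
RR2 = 191 / 461 = 0.4143

41.4%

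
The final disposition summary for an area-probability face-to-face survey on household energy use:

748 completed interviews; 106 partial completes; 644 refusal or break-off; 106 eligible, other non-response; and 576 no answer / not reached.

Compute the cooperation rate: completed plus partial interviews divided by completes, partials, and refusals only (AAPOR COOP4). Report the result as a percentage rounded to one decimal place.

57.0%

Num → 748 + 106 = 854
Base → 748 + 106 + 644 = 1498
COOP4 = 854 / 1498 = 0.5701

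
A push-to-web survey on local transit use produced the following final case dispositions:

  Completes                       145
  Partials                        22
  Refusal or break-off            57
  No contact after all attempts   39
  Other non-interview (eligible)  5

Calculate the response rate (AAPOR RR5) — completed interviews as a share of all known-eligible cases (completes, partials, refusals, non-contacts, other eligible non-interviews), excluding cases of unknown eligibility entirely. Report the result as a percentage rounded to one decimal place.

54.1%

Top: 145
Denominator: 145 + 22 + 57 + 39 + 5 = 268
RR5 = 145 / 268 = 0.5410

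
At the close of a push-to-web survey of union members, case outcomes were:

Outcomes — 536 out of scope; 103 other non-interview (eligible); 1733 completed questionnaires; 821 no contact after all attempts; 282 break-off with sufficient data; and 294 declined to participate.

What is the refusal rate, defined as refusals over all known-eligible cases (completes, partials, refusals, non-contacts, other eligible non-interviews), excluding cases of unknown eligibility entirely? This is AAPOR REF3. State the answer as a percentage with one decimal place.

Numerator → 294
Denominator → 1733 + 282 + 294 + 821 + 103 = 3233
REF3 = 294 / 3233 = 0.0909

9.1%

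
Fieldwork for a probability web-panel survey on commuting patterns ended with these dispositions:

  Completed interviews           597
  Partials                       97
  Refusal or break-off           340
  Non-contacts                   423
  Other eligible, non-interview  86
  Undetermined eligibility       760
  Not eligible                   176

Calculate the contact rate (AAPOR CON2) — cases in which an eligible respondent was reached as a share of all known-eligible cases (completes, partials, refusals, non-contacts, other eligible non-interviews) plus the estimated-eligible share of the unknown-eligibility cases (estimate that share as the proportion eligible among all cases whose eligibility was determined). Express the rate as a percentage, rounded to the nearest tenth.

Top: 597 + 97 + 340 + 86 = 1120
Eligible (known): 597 + 97 + 340 + 423 + 86 = 1543
e = 1543 / (1543 + 176) = 1543 / 1719 = 0.8976
Estimated eligible among unknowns: 0.8976 × 760 = 682.18
Denom: 1543 + 682.18 = 2225.18
CON2 = 1120 / 2225.18 = 0.5033

50.3%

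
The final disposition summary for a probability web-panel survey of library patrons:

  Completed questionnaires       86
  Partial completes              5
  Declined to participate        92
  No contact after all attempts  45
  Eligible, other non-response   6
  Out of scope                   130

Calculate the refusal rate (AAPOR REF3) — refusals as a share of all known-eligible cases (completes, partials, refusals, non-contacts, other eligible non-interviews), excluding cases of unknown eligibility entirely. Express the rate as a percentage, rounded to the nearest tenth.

39.3%

Top = 92
Base = 86 + 5 + 92 + 45 + 6 = 234
REF3 = 92 / 234 = 0.3932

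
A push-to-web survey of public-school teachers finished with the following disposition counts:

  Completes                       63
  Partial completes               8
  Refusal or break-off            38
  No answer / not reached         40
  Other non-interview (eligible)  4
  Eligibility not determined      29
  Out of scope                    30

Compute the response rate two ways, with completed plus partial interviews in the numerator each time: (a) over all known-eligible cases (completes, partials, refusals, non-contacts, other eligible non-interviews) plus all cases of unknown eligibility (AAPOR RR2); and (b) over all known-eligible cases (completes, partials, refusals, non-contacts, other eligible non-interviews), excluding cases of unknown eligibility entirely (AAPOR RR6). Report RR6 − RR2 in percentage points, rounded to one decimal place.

7.4

Num: 63 + 8 = 71
Denominator: 63 + 8 + 38 + 40 + 4 + 29 = 182
RR2 = 71 / 182 = 0.3901
Denominator: 63 + 8 + 38 + 40 + 4 = 153
RR6 = 71 / 153 = 0.4641
Difference = 46.41 − 39.01 = 7.40 percentage points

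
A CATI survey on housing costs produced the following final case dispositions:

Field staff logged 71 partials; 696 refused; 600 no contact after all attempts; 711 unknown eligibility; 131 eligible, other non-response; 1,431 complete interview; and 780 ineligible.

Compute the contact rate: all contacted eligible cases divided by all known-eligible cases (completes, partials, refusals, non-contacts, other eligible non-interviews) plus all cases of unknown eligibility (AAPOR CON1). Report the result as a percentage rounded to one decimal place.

64.0%

Top → 1431 + 71 + 696 + 131 = 2329
Denominator → 1431 + 71 + 696 + 600 + 131 + 711 = 3640
CON1 = 2329 / 3640 = 0.6398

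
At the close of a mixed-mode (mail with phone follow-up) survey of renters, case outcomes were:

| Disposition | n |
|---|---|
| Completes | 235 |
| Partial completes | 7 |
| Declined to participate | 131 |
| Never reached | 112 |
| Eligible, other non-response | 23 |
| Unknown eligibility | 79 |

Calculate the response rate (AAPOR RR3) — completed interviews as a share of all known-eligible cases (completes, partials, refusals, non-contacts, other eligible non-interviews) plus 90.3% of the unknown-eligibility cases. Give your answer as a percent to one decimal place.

Num → 235
Eligible (known) → 235 + 7 + 131 + 112 + 23 = 508
e × U → 0.9030 × 79 = 71.34
Denominator → 508 + 71.34 = 579.34
RR3 = 235 / 579.34 = 0.4056

40.6%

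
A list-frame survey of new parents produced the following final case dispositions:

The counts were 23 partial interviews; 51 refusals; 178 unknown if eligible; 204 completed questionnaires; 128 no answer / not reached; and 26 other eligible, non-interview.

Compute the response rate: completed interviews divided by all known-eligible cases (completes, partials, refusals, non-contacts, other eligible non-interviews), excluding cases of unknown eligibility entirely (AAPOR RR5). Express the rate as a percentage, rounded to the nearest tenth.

47.2%

Num = 204
Denominator = 204 + 23 + 51 + 128 + 26 = 432
RR5 = 204 / 432 = 0.4722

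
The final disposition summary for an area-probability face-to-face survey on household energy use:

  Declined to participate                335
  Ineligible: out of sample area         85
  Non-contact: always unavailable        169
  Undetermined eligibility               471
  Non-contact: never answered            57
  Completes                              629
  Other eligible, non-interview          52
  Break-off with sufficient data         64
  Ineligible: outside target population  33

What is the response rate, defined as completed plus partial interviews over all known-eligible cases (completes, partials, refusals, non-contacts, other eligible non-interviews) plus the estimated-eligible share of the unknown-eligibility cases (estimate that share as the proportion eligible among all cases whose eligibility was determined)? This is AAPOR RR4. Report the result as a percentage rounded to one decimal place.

Never reached = 57 + 169 = 226
Ineligible = 33 + 85 = 118
Numerator → 629 + 64 = 693
Determined eligible → 629 + 64 + 335 + 226 + 52 = 1306
e = 1306 / (1306 + 118) = 1306 / 1424 = 0.9171
e × U → 0.9171 × 471 = 431.95
Denom → 1306 + 431.95 = 1737.95
RR4 = 693 / 1737.95 = 0.3987

39.9%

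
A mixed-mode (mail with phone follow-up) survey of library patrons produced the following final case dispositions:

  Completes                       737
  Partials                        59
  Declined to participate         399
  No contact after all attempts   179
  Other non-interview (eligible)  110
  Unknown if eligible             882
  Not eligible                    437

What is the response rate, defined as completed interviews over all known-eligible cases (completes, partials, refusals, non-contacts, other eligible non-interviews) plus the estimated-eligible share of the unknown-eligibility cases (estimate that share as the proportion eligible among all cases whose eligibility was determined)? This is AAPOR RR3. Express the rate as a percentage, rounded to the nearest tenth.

Top → 737
Eligible (known) → 737 + 59 + 399 + 179 + 110 = 1484
e = 1484 / (1484 + 437) = 1484 / 1921 = 0.7725
e × U → 0.7725 × 882 = 681.34
Denominator → 1484 + 681.34 = 2165.34
RR3 = 737 / 2165.34 = 0.3404

34.0%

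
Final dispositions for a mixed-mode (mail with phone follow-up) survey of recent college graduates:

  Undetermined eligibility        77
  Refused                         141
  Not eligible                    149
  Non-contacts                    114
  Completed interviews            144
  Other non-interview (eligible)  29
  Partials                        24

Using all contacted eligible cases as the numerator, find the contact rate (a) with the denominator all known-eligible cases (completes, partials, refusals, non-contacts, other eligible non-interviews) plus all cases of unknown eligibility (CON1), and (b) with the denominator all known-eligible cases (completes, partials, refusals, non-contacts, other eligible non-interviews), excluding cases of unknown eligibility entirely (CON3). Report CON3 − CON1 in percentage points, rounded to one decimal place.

10.9

Numerator → 144 + 24 + 141 + 29 = 338
Base → 144 + 24 + 141 + 114 + 29 + 77 = 529
CON1 = 338 / 529 = 0.6389
Base → 144 + 24 + 141 + 114 + 29 = 452
CON3 = 338 / 452 = 0.7478
Difference = 74.78 − 63.89 = 10.89 percentage points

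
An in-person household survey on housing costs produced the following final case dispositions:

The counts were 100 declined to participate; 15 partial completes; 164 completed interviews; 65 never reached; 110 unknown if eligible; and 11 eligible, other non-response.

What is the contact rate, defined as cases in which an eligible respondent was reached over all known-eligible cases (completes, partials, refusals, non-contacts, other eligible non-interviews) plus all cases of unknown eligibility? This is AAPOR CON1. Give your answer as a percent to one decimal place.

62.4%

Numerator → 164 + 15 + 100 + 11 = 290
Denominator → 164 + 15 + 100 + 65 + 11 + 110 = 465
CON1 = 290 / 465 = 0.6237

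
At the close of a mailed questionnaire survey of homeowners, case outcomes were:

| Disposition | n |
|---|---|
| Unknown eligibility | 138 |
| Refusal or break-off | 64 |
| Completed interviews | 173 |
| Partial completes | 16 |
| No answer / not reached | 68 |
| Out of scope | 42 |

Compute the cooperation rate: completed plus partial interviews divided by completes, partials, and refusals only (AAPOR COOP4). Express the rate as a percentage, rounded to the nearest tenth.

74.7%

Top = 173 + 16 = 189
Denominator = 173 + 16 + 64 = 253
COOP4 = 189 / 253 = 0.7470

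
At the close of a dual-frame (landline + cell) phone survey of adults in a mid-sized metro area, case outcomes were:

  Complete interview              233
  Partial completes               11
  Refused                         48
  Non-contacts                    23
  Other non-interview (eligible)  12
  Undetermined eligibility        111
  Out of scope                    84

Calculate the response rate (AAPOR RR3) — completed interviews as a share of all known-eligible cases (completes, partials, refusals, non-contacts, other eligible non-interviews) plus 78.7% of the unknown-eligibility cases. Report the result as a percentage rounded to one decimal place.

56.2%

Top: 233
Eligible (known): 233 + 11 + 48 + 23 + 12 = 327
e × U: 0.7870 × 111 = 87.36
Denominator: 327 + 87.36 = 414.36
RR3 = 233 / 414.36 = 0.5623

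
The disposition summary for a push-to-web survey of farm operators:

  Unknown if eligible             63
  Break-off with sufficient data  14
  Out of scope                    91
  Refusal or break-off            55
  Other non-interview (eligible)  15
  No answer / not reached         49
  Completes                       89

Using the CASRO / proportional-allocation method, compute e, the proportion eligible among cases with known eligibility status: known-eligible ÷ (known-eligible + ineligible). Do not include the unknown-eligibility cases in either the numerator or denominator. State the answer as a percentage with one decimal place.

70.9%

Known eligible = 89 + 14 + 55 + 49 + 15 = 222
e = 222 / (222 + 91) = 222 / 313 = 0.7093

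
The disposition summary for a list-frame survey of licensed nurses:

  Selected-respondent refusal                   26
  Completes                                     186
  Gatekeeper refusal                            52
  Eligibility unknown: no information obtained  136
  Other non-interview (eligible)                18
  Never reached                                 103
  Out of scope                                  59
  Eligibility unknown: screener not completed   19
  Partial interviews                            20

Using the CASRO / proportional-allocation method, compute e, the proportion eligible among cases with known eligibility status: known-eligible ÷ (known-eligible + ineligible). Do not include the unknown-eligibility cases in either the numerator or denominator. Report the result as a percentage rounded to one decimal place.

Declined to participate = 52 + 26 = 78
Undetermined eligibility = 19 + 136 = 155
Eligible (known): 186 + 20 + 78 + 103 + 18 = 405
e = 405 / (405 + 59) = 405 / 464 = 0.8728

87.3%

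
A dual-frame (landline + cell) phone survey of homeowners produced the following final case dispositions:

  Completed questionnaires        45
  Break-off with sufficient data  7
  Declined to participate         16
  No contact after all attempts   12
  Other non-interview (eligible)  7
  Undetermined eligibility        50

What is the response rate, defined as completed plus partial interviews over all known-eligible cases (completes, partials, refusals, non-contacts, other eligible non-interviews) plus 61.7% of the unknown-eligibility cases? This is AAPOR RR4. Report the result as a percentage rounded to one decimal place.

44.1%

Numerator: 45 + 7 = 52
Determined eligible: 45 + 7 + 16 + 12 + 7 = 87
Estimated eligible among unknowns: 0.6170 × 50 = 30.85
Denominator: 87 + 30.85 = 117.85
RR4 = 52 / 117.85 = 0.4412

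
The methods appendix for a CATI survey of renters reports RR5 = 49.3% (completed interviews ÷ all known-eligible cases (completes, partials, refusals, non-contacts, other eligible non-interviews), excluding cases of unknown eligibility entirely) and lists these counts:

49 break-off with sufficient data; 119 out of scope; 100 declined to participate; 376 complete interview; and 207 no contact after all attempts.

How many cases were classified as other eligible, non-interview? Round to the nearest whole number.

31

RR5 = 376 / D = 0.493
D = 376 / 0.493 = 762.7
Other denominator terms total 732
other eligible, non-interview = 762.7 − 732 ≈ 31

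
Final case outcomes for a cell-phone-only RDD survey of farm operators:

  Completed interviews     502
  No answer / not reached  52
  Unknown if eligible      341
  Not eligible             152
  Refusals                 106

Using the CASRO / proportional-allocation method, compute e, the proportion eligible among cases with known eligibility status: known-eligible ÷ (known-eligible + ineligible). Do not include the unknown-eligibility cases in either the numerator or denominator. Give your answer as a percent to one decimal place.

Eligible (known): 502 + 106 + 52 = 660
e = 660 / (660 + 152) = 660 / 812 = 0.8128

81.3%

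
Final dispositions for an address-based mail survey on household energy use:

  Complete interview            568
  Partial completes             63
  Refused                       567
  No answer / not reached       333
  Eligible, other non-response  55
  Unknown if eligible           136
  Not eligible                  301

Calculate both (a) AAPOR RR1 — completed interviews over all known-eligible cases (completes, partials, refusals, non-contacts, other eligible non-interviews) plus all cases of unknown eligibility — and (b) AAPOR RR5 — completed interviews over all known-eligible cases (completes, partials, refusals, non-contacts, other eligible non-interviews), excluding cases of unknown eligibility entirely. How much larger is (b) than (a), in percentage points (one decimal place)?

2.8

Num = 568
Denominator = 568 + 63 + 567 + 333 + 55 + 136 = 1722
RR1 = 568 / 1722 = 0.3298
Denominator = 568 + 63 + 567 + 333 + 55 = 1586
RR5 = 568 / 1586 = 0.3581
Difference = 35.81 − 32.98 = 2.83 percentage points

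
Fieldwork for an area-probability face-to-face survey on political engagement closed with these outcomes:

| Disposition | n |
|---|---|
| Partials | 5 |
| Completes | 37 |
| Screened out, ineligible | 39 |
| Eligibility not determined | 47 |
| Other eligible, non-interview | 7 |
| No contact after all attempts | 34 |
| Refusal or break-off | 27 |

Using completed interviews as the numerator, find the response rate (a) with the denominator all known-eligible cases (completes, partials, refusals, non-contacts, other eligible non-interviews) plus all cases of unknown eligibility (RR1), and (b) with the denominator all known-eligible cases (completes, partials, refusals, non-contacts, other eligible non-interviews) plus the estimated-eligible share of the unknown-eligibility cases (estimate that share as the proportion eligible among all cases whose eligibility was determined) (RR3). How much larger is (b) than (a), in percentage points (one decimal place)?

2.0

Numerator: 37
Denom: 37 + 5 + 27 + 34 + 7 + 47 = 157
RR1 = 37 / 157 = 0.2357
Determined eligible: 37 + 5 + 27 + 34 + 7 = 110
e = 110 / (110 + 39) = 110 / 149 = 0.7383
Eligible share of unknowns: 0.7383 × 47 = 34.70
Denom: 110 + 34.70 = 144.70
RR3 = 37 / 144.70 = 0.2557
Difference = 25.57 − 23.57 = 2.00 percentage points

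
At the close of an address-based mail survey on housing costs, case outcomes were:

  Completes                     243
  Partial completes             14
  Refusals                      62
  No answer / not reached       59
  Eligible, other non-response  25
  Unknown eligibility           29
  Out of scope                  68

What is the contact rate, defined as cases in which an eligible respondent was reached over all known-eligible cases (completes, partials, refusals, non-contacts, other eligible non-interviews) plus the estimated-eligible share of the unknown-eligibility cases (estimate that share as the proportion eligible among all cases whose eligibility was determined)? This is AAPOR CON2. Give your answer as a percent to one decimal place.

Num → 243 + 14 + 62 + 25 = 344
Known eligible → 243 + 14 + 62 + 59 + 25 = 403
e = 403 / (403 + 68) = 403 / 471 = 0.8556
Eligible share of unknowns → 0.8556 × 29 = 24.81
Base → 403 + 24.81 = 427.81
CON2 = 344 / 427.81 = 0.8041

80.4%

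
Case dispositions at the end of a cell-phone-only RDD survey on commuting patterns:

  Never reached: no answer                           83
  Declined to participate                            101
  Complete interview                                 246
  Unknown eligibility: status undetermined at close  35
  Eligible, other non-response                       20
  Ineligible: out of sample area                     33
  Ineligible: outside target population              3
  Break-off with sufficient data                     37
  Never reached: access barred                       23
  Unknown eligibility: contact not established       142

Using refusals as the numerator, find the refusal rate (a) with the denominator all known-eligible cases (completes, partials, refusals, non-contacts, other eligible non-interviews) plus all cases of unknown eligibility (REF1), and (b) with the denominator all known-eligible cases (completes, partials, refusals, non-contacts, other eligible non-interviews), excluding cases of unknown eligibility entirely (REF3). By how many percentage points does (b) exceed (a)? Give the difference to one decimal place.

5.1

No answer / not reached = 83 + 23 = 106
Eligibility not determined = 142 + 35 = 177
Ineligible = 3 + 33 = 36
Top → 101
Base → 246 + 37 + 101 + 106 + 20 + 177 = 687
REF1 = 101 / 687 = 0.1470
Base → 246 + 37 + 101 + 106 + 20 = 510
REF3 = 101 / 510 = 0.1980
Difference = 19.80 − 14.70 = 5.10 percentage points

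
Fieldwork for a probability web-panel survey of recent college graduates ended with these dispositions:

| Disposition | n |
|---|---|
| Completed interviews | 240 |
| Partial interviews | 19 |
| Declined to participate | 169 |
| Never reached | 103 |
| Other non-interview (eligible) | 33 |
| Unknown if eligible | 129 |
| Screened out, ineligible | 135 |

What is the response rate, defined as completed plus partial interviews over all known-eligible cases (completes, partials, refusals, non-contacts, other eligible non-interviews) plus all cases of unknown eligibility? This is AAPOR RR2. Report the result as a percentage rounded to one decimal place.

37.4%

Num = 240 + 19 = 259
Denominator = 240 + 19 + 169 + 103 + 33 + 129 = 693
RR2 = 259 / 693 = 0.3737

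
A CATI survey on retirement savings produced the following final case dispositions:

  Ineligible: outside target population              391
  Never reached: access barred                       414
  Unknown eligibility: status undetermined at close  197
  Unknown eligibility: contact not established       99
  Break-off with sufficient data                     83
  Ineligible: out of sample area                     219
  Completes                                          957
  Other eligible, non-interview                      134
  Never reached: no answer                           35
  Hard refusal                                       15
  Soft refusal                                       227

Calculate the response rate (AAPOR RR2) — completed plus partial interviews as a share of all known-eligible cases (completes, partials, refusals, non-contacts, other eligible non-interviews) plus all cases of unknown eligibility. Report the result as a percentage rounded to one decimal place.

48.1%

Refusal or break-off = 15 + 227 = 242
No contact after all attempts = 35 + 414 = 449
Unknown eligibility = 99 + 197 = 296
Ineligible = 391 + 219 = 610
Top: 957 + 83 = 1040
Base: 957 + 83 + 242 + 449 + 134 + 296 = 2161
RR2 = 1040 / 2161 = 0.4813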